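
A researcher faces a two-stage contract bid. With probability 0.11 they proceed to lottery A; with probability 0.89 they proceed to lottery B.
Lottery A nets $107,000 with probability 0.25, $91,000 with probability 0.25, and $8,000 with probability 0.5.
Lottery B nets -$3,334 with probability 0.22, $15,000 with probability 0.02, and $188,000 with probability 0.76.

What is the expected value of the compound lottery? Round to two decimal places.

EV(A) = 0.25 × 107000 + 0.25 × 91000 + 0.5 × 8000 = 26750 + 22750 + 4000 = 53500
EV(B) = 0.22 × (-3334) + 0.02 × 15000 + 0.76 × 188000 = -733.48 + 300 + 142880 = 142446.52
Overall = 0.11 × 53500 + 0.89 × 142446.52 = 5885 + 126777.4028 = 132662.4028

$132,662.40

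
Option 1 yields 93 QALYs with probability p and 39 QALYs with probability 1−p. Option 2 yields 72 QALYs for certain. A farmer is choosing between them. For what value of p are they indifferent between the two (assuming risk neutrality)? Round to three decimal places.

p·93 + (1−p)·39 = 72
54p + 39 = 72
p = (72 − 39) / 54

p = 0.611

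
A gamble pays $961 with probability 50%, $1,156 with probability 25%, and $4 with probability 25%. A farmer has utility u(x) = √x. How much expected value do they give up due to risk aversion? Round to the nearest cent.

E[u] = 0.5·√961 + 0.25·√1156 + 0.25·√4 = 0.5·31 + 0.25·34 + 0.25·2 = 24.5
CE = (24.5)² = 600.25
Risk premium = EV − CE = 770.5 − 600.25 = 170.25

$170.25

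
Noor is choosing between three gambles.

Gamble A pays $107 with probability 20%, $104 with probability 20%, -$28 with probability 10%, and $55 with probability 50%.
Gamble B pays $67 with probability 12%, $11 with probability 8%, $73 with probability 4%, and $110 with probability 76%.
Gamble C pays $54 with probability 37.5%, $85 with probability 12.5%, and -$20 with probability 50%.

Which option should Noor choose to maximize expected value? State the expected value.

Gamble A = 0.2 × 107 + 0.2 × 104 + 0.1 × (-28) + 0.5 × 55 = 21.4 + 20.8 − 2.8 + 27.5 = 66.9
Gamble B = 0.12 × 67 + 0.08 × 11 + 0.04 × 73 + 0.76 × 110 = 8.04 + 0.88 + 2.92 + 83.6 = 95.44
Gamble C = 0.375 × 54 + 0.125 × 85 + 0.5 × (-20) = 20.25 + 10.625 − 10 = 20.875

Gamble B ($95.44)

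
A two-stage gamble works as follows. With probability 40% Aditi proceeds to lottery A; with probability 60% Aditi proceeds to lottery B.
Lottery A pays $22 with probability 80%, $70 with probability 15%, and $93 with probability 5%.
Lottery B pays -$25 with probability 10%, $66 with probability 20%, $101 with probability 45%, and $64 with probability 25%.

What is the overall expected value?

$56.39

EV(A) = 0.8 × 22 + 0.15 × 70 + 0.05 × 93 = 17.6 + 10.5 + 4.65 = 32.75
EV(B) = 0.1 × (-25) + 0.2 × 66 + 0.45 × 101 + 0.25 × 64 = -2.5 + 13.2 + 45.45 + 16 = 72.15
Overall = 0.4 × 32.75 + 0.6 × 72.15 = 13.1 + 43.29 = 56.39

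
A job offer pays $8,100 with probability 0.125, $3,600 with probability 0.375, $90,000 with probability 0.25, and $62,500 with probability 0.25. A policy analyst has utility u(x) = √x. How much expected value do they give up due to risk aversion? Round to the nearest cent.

E[u] = 0.125·√8100 + 0.375·√3600 + 0.25·√90000 + 0.25·√62500 = 0.125·90 + 0.375·60 + 0.25·300 + 0.25·250 = 171.25
CE = (171.25)² = 29326.5625
Risk premium = EV − CE = 40487.5 − 29326.5625 = 11160.9375

$11,160.94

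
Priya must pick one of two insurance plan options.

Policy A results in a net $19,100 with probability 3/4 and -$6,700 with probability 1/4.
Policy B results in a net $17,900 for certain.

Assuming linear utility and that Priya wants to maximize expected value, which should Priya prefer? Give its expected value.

Policy B ($17,900)

Policy A = 3/4 × 19100 + 1/4 × (-6700) = 14325 − 1675 = 12650
Policy B: 17900 (certain)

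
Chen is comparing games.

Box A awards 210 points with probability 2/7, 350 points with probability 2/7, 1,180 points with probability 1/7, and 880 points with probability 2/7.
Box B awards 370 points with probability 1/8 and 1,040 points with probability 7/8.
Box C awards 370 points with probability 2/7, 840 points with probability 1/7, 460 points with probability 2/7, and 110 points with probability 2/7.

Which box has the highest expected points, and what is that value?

Box B (956.25 points)

Box A = 2/7 × 210 + 2/7 × 350 + 1/7 × 1180 + 2/7 × 880 = 60 + 100 + 168.5714 + 251.4286 = 580
Box B = 1/8 × 370 + 7/8 × 1040 = 46.25 + 910 = 956.25
Box C = 2/7 × 370 + 1/7 × 840 + 2/7 × 460 + 2/7 × 110 = 105.7143 + 120 + 131.4286 + 31.4286 = 388.5714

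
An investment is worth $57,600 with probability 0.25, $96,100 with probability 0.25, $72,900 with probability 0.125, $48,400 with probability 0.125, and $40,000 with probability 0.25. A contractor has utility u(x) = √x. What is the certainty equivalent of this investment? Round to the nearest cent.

E[u] = 0.25·√57600 + 0.25·√96100 + 0.125·√72900 + 0.125·√48400 + 0.25·√40000 = 0.25·240 + 0.25·310 + 0.125·270 + 0.125·220 + 0.25·200 = 248.75
CE = (248.75)² = 61876.5625

$61,876.56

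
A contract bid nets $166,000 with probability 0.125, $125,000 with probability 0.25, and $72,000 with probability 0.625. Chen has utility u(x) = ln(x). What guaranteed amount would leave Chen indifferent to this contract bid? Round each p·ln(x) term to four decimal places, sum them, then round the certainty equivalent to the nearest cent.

E[u] = 0.125·ln(166000) + 0.25·ln(125000) + 0.625·ln(72000) = 1.5025 + 2.9340 + 6.9903 = 11.4268
CE = e^11.4268 ≈ 91747.91

$91,747.91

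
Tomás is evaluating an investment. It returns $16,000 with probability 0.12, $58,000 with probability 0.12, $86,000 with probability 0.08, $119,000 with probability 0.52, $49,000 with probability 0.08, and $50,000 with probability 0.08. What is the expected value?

EV = 0.12 × 16000 + 0.12 × 58000 + 0.08 × 86000 + 0.52 × 119000 + 0.08 × 49000 + 0.08 × 50000 = 1920 + 6960 + 6880 + 61880 + 3920 + 4000 = 85560

$85,560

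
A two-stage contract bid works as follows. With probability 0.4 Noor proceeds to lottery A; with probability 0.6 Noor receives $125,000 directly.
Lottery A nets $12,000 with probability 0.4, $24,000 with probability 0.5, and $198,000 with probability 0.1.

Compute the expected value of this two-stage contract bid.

EV(A) = 0.4 × 12000 + 0.5 × 24000 + 0.1 × 198000 = 4800 + 12000 + 19800 = 36600
Branch B: 125000 (certain)
Overall = 0.4 × 36600 + 0.6 × 125000 = 14640 + 75000 = 89640

$89,640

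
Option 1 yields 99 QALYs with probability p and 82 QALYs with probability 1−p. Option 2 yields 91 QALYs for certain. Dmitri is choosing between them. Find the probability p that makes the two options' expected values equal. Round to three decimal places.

p·99 + (1−p)·82 = 91
17p + 82 = 91
p = (91 − 82) / 17

p = 0.529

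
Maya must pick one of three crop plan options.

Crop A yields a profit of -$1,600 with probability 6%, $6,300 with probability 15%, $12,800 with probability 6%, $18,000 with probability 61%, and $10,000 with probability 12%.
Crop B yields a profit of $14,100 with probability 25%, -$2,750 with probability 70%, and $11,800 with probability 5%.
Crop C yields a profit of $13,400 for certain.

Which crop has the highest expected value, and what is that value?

Crop A = 0.06 × (-1600) + 0.15 × 6300 + 0.06 × 12800 + 0.61 × 18000 + 0.12 × 10000 = -96 + 945 + 768 + 10980 + 1200 = 13797
Crop B = 0.25 × 14100 + 0.7 × (-2750) + 0.05 × 11800 = 3525 − 1925 + 590 = 2190
Crop C: 13400 (certain)

Crop A ($13,797)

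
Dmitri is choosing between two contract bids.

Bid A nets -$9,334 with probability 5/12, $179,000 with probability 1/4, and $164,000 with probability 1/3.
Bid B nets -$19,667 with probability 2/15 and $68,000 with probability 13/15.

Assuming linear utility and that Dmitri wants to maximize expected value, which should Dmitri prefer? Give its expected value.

Bid A = 5/12 × (-9334) + 1/4 × 179000 + 1/3 × 164000 = -3889.1667 + 44750 + 54666.6667 = 95527.5
Bid B = 2/15 × (-19667) + 13/15 × 68000 = -2622.2667 + 58933.3333 = 56311.0667

Bid A ($95,527.50)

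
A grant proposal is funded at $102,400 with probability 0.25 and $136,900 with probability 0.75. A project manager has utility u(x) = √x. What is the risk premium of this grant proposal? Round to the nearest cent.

$468.75

E[u] = 0.25·√102400 + 0.75·√136900 = 0.25·320 + 0.75·370 = 357.5
CE = (357.5)² = 127806.25
Risk premium = EV − CE = 128275 − 127806.25 = 468.75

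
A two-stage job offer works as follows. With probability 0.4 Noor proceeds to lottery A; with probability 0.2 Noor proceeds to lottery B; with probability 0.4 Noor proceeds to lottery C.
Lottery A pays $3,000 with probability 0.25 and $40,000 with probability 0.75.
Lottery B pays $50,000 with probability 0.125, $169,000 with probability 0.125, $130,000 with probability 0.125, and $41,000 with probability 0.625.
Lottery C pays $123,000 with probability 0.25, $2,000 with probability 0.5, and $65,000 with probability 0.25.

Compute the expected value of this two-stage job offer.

$45,350

EV(A) = 0.25 × 3000 + 0.75 × 40000 = 750 + 30000 = 30750
EV(B) = 0.125 × 50000 + 0.125 × 169000 + 0.125 × 130000 + 0.625 × 41000 = 6250 + 21125 + 16250 + 25625 = 69250
EV(C) = 0.25 × 123000 + 0.5 × 2000 + 0.25 × 65000 = 30750 + 1000 + 16250 = 48000
Overall = 0.4 × 30750 + 0.2 × 69250 + 0.4 × 48000 = 12300 + 13850 + 19200 = 45350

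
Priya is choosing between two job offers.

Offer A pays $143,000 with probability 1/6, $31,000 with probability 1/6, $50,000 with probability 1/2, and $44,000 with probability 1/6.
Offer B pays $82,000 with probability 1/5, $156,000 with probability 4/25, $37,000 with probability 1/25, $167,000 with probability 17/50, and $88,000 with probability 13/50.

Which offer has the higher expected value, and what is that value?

Offer B ($122,500)

Offer A = 1/6 × 143000 + 1/6 × 31000 + 1/2 × 50000 + 1/6 × 44000 = 23833.3333 + 5166.6667 + 25000 + 7333.3333 = 61333.3333
Offer B = 1/5 × 82000 + 4/25 × 156000 + 1/25 × 37000 + 17/50 × 167000 + 13/50 × 88000 = 16400 + 24960 + 1480 + 56780 + 22880 = 122500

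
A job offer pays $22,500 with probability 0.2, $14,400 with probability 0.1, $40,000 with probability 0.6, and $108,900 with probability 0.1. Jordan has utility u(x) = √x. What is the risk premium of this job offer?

E[u] = 0.2·√22500 + 0.1·√14400 + 0.6·√40000 + 0.1·√108900 = 0.2·150 + 0.1·120 + 0.6·200 + 0.1·330 = 195
CE = (195)² = 38025
Risk premium = EV − CE = 40830 − 38025 = 2805

$2,805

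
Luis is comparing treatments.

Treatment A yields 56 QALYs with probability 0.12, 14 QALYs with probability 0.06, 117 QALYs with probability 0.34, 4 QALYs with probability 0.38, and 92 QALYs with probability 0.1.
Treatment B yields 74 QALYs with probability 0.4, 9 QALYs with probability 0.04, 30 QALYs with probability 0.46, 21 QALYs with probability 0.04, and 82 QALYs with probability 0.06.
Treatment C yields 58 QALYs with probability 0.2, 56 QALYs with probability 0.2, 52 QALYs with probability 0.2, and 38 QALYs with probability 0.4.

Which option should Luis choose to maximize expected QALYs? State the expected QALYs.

Treatment A = 0.12 × 56 + 0.06 × 14 + 0.34 × 117 + 0.38 × 4 + 0.1 × 92 = 6.72 + 0.84 + 39.78 + 1.52 + 9.2 = 58.06
Treatment B = 0.4 × 74 + 0.04 × 9 + 0.46 × 30 + 0.04 × 21 + 0.06 × 82 = 29.6 + 0.36 + 13.8 + 0.84 + 4.92 = 49.52
Treatment C = 0.2 × 58 + 0.2 × 56 + 0.2 × 52 + 0.4 × 38 = 11.6 + 11.2 + 10.4 + 15.2 = 48.4

Treatment A (58.06 QALYs)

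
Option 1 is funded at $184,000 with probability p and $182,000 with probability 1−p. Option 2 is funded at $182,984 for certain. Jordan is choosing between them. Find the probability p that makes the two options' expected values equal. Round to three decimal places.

p = 0.492

p·184000 + (1−p)·182000 = 182984
2000p + 182000 = 182984
p = (182984 − 182000) / 2000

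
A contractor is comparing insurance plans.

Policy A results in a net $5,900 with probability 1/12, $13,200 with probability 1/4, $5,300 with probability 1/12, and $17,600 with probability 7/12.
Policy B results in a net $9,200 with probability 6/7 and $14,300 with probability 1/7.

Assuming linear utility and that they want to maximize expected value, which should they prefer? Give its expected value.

Policy A ($14,500)

Policy A = 1/12 × 5900 + 1/4 × 13200 + 1/12 × 5300 + 7/12 × 17600 = 491.6667 + 3300 + 441.6667 + 10266.6667 = 14500
Policy B = 6/7 × 9200 + 1/7 × 14300 = 7885.7143 + 2042.8571 = 9928.5714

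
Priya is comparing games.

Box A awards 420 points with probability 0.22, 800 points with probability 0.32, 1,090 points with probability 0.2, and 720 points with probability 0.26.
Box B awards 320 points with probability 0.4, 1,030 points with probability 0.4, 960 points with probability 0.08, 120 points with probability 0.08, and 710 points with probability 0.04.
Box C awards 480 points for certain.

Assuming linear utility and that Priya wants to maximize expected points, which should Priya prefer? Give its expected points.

Box A = 0.22 × 420 + 0.32 × 800 + 0.2 × 1090 + 0.26 × 720 = 92.4 + 256 + 218 + 187.2 = 753.6
Box B = 0.4 × 320 + 0.4 × 1030 + 0.08 × 960 + 0.08 × 120 + 0.04 × 710 = 128 + 412 + 76.8 + 9.6 + 28.4 = 654.8
Box C: 480 (certain)

Box A (753.6 points)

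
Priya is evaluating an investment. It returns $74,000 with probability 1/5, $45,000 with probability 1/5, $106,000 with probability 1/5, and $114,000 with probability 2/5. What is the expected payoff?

EV = 1/5 × 74000 + 1/5 × 45000 + 1/5 × 106000 + 2/5 × 114000 = 14800 + 9000 + 21200 + 45600 = 90600

$90,600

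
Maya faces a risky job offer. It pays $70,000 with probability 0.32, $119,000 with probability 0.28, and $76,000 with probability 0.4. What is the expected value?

EV = 0.32 × 70000 + 0.28 × 119000 + 0.4 × 76000 = 22400 + 33320 + 30400 = 86120

$86,120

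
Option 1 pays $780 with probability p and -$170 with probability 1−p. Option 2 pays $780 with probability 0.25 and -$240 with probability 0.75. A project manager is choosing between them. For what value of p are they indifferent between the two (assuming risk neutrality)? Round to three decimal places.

EV(Option 2) = 0.25 × 780 + 0.75 × (-240) = 195 − 180 = 15
p·780 + (1−p)·(-170) = 15
950p − 170 = 15
p = (15 + 170) / 950

p = 0.195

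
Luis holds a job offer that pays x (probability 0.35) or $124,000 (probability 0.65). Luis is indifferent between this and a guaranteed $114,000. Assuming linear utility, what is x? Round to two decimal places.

0.35·x + 0.65·124000 = 114000
0.35·x = 114000 − 80600 = 33400
x = 33400 / 0.35 = 95428.5714

x = $95,428.57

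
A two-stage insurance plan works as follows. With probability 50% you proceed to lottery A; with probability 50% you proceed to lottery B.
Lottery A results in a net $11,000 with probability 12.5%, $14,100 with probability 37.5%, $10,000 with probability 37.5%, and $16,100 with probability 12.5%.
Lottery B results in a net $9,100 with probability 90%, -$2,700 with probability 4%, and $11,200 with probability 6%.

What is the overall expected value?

EV(A) = 0.125 × 11000 + 0.375 × 14100 + 0.375 × 10000 + 0.125 × 16100 = 1375 + 5287.5 + 3750 + 2012.5 = 12425
EV(B) = 0.9 × 9100 + 0.04 × (-2700) + 0.06 × 11200 = 8190 − 108 + 672 = 8754
Overall = 0.5 × 12425 + 0.5 × 8754 = 6212.5 + 4377 = 10589.5

$10,589.50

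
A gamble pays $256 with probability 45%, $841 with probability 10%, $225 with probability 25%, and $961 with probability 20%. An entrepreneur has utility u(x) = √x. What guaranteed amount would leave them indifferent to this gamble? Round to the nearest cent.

E[u] = 0.45·√256 + 0.1·√841 + 0.25·√225 + 0.2·√961 = 0.45·16 + 0.1·29 + 0.25·15 + 0.2·31 = 20.05
CE = (20.05)² = 402.0025

$402.00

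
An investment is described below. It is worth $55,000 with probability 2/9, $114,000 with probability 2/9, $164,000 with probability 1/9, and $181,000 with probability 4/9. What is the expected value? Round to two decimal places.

$136,222.22

EV = 2/9 × 55000 + 2/9 × 114000 + 1/9 × 164000 + 4/9 × 181000 = 12222.2222 + 25333.3333 + 18222.2222 + 80444.4444 = 136222.2222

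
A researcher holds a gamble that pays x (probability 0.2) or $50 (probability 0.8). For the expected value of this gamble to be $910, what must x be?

0.2·x + 0.8·50 = 910
0.2·x = 910 − 40 = 870
x = 870 / 0.2 = 4350

x = $4,350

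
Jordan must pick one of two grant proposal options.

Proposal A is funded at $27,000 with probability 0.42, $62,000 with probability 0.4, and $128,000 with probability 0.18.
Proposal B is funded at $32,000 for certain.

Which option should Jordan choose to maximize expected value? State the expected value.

Proposal A = 0.42 × 27000 + 0.4 × 62000 + 0.18 × 128000 = 11340 + 24800 + 23040 = 59180
Proposal B: 32000 (certain)

Proposal A ($59,180)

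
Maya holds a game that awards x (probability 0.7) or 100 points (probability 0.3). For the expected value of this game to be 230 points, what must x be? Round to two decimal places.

0.7·x + 0.3·100 = 230
0.7·x = 230 − 30 = 200
x = 200 / 0.7 = 285.7143

x = 285.71 points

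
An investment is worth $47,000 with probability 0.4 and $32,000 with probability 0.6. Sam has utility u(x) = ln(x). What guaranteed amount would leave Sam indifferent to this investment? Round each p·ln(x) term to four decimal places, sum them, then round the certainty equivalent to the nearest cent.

E[u] = 0.4·ln(47000) + 0.6·ln(32000) = 4.3032 + 6.2241 = 10.5273
CE = e^10.5273 ≈ 37320.57

$37,320.57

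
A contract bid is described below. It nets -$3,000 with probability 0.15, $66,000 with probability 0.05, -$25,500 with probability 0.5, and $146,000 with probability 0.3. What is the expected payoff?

$33,900

EV = 0.15 × (-3000) + 0.05 × 66000 + 0.5 × (-25500) + 0.3 × 146000 = -450 + 3300 − 12750 + 43800 = 33900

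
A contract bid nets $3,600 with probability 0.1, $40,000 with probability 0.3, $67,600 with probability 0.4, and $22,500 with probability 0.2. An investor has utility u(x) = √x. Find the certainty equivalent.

E[u] = 0.1·√3600 + 0.3·√40000 + 0.4·√67600 + 0.2·√22500 = 0.1·60 + 0.3·200 + 0.4·260 + 0.2·150 = 200
CE = (200)² = 40000

$40,000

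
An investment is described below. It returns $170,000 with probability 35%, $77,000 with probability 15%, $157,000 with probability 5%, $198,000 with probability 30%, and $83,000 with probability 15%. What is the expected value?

EV = 0.35 × 170000 + 0.15 × 77000 + 0.05 × 157000 + 0.3 × 198000 + 0.15 × 83000 = 59500 + 11550 + 7850 + 59400 + 12450 = 150750

$150,750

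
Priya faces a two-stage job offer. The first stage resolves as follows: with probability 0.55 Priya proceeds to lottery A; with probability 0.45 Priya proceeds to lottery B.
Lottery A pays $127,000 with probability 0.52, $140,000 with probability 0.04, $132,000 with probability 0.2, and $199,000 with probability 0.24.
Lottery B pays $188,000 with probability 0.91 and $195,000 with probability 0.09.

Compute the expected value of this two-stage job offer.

EV(A) = 0.52 × 127000 + 0.04 × 140000 + 0.2 × 132000 + 0.24 × 199000 = 66040 + 5600 + 26400 + 47760 = 145800
EV(B) = 0.91 × 188000 + 0.09 × 195000 = 171080 + 17550 = 188630
Overall = 0.55 × 145800 + 0.45 × 188630 = 80190 + 84883.5 = 165073.5

$165,073.50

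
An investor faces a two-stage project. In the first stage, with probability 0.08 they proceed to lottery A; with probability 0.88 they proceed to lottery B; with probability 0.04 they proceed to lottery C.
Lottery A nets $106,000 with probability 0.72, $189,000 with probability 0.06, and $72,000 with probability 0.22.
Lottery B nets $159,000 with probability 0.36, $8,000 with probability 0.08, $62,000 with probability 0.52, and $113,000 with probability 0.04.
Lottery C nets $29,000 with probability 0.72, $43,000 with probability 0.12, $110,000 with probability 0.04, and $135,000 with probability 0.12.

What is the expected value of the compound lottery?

EV(A) = 0.72 × 106000 + 0.06 × 189000 + 0.22 × 72000 = 76320 + 11340 + 15840 = 103500
EV(B) = 0.36 × 159000 + 0.08 × 8000 + 0.52 × 62000 + 0.04 × 113000 = 57240 + 640 + 32240 + 4520 = 94640
EV(C) = 0.72 × 29000 + 0.12 × 43000 + 0.04 × 110000 + 0.12 × 135000 = 20880 + 5160 + 4400 + 16200 = 46640
Overall = 0.08 × 103500 + 0.88 × 94640 + 0.04 × 46640 = 8280 + 83283.2 + 1865.6 = 93428.8

$93,428.80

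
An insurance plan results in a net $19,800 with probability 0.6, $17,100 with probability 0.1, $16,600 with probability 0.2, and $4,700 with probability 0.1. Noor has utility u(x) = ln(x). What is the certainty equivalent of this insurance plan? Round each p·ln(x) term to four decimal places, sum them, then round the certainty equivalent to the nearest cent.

$16,312.71

E[u] = 0.6·ln(19800) + 0.1·ln(17100) + 0.2·ln(16600) + 0.1·ln(4700) = 5.9361 + 0.9747 + 1.9434 + 0.8455 = 9.6997
CE = e^9.6997 ≈ 16312.71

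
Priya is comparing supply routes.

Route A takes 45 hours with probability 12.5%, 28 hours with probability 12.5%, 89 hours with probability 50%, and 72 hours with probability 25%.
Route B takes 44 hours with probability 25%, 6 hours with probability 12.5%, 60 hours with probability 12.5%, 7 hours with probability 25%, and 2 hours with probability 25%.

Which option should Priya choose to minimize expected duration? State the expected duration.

Route B (21.5 hours)

Route A = 0.125 × 45 + 0.125 × 28 + 0.5 × 89 + 0.25 × 72 = 5.625 + 3.5 + 44.5 + 18 = 71.625
Route B = 0.25 × 44 + 0.125 × 6 + 0.125 × 60 + 0.25 × 7 + 0.25 × 2 = 11 + 0.75 + 7.5 + 1.75 + 0.5 = 21.5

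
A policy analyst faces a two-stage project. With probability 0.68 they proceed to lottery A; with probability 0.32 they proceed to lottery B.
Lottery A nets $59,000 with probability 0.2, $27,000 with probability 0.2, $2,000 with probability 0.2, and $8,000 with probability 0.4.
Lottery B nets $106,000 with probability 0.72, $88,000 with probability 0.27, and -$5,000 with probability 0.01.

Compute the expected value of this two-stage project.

EV(A) = 0.2 × 59000 + 0.2 × 27000 + 0.2 × 2000 + 0.4 × 8000 = 11800 + 5400 + 400 + 3200 = 20800
EV(B) = 0.72 × 106000 + 0.27 × 88000 + 0.01 × (-5000) = 76320 + 23760 − 50 = 100030
Overall = 0.68 × 20800 + 0.32 × 100030 = 14144 + 32009.6 = 46153.6

$46,153.60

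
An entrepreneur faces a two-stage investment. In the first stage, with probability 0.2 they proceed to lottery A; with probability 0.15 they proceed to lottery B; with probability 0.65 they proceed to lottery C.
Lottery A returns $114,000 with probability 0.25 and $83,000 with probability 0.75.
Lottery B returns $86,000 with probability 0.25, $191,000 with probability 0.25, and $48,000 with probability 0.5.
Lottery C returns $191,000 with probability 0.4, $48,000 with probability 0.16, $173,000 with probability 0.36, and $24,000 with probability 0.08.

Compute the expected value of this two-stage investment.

$128,519.50

EV(A) = 0.25 × 114000 + 0.75 × 83000 = 28500 + 62250 = 90750
EV(B) = 0.25 × 86000 + 0.25 × 191000 + 0.5 × 48000 = 21500 + 47750 + 24000 = 93250
EV(C) = 0.4 × 191000 + 0.16 × 48000 + 0.36 × 173000 + 0.08 × 24000 = 76400 + 7680 + 62280 + 1920 = 148280
Overall = 0.2 × 90750 + 0.15 × 93250 + 0.65 × 148280 = 18150 + 13987.5 + 96382 = 128519.5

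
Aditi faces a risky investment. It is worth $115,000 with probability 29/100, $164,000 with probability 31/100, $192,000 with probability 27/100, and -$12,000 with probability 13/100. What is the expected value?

EV = 29/100 × 115000 + 31/100 × 164000 + 27/100 × 192000 + 13/100 × (-12000) = 33350 + 50840 + 51840 − 1560 = 134470

$134,470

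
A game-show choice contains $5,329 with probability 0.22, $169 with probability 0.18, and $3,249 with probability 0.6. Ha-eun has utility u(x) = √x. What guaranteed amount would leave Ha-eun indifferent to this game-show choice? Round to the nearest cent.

E[u] = 0.22·√5329 + 0.18·√169 + 0.6·√3249 = 0.22·73 + 0.18·13 + 0.6·57 = 52.6
CE = (52.6)² = 2766.76

$2,766.76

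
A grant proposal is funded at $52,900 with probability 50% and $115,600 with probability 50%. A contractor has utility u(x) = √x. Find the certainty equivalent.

E[u] = 0.5·√52900 + 0.5·√115600 = 0.5·230 + 0.5·340 = 285
CE = (285)² = 81225

$81,225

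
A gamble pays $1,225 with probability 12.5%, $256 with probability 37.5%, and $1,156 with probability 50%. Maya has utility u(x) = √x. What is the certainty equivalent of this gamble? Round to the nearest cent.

E[u] = 0.125·√1225 + 0.375·√256 + 0.5·√1156 = 0.125·35 + 0.375·16 + 0.5·34 = 27.375
CE = (27.375)² = 749.390625

$749.39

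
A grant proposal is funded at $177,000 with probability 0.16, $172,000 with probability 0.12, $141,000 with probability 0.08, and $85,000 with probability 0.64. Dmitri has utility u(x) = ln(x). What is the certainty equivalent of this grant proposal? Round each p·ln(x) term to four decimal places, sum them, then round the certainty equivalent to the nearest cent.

$108,315.12

E[u] = 0.16·ln(177000) + 0.12·ln(172000) + 0.08·ln(141000) + 0.64·ln(85000) = 1.9334 + 1.4466 + 0.9485 + 7.2643 = 11.5928
CE = e^11.5928 ≈ 108315.12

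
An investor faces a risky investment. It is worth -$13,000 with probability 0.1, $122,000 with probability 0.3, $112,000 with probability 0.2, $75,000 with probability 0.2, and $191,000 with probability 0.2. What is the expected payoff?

EV = 0.1 × (-13000) + 0.3 × 122000 + 0.2 × 112000 + 0.2 × 75000 + 0.2 × 191000 = -1300 + 36600 + 22400 + 15000 + 38200 = 110900

$110,900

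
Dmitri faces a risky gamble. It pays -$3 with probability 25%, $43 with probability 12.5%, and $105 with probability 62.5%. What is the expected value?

EV = 0.25 × (-3) + 0.125 × 43 + 0.625 × 105 = -0.75 + 5.375 + 65.625 = 70.25

$70.25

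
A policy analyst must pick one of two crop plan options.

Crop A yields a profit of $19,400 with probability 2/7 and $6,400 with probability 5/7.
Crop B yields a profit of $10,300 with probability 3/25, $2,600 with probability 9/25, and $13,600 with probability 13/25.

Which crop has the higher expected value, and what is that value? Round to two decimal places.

Crop A ($10,114.29)

Crop A = 2/7 × 19400 + 5/7 × 6400 = 5542.8571 + 4571.4286 = 10114.2857
Crop B = 3/25 × 10300 + 9/25 × 2600 + 13/25 × 13600 = 1236 + 936 + 7072 = 9244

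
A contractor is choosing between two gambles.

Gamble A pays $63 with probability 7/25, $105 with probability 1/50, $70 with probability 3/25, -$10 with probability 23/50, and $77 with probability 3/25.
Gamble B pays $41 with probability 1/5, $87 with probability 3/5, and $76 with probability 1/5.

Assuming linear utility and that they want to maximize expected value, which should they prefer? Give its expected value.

Gamble A = 7/25 × 63 + 1/50 × 105 + 3/25 × 70 + 23/50 × (-10) + 3/25 × 77 = 17.64 + 2.1 + 8.4 − 4.6 + 9.24 = 32.78
Gamble B = 1/5 × 41 + 3/5 × 87 + 1/5 × 76 = 8.2 + 52.2 + 15.2 = 75.6

Gamble B ($75.60)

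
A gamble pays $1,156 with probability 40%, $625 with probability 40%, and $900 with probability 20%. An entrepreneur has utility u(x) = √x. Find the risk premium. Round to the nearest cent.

$16.24

E[u] = 0.4·√1156 + 0.4·√625 + 0.2·√900 = 0.4·34 + 0.4·25 + 0.2·30 = 29.6
CE = (29.6)² = 876.16
Risk premium = EV − CE = 892.4 − 876.16 = 16.24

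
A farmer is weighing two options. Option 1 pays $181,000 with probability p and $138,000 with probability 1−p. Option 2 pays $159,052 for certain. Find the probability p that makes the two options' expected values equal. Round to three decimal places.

p·181000 + (1−p)·138000 = 159052
43000p + 138000 = 159052
p = (159052 − 138000) / 43000

p = 0.490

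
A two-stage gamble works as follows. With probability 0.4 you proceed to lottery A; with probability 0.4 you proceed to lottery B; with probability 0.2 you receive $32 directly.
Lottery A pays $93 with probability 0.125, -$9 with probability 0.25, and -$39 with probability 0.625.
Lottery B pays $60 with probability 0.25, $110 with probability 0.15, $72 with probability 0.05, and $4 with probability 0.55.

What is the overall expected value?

EV(A) = 0.125 × 93 + 0.25 × (-9) + 0.625 × (-39) = 11.625 − 2.25 − 24.375 = -15
EV(B) = 0.25 × 60 + 0.15 × 110 + 0.05 × 72 + 0.55 × 4 = 15 + 16.5 + 3.6 + 2.2 = 37.3
Branch C: 32 (certain)
Overall = 0.4 × (-15) + 0.4 × 37.3 + 0.2 × 32 = -6 + 14.92 + 6.4 = 15.32

$15.32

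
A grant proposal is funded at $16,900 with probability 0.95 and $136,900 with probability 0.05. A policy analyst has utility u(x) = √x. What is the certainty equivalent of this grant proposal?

E[u] = 0.95·√16900 + 0.05·√136900 = 0.95·130 + 0.05·370 = 142
CE = (142)² = 20164

$20,164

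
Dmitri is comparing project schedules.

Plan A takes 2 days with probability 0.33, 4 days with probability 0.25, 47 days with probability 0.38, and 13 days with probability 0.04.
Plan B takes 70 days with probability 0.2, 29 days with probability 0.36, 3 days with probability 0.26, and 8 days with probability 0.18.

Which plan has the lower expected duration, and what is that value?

Plan A = 0.33 × 2 + 0.25 × 4 + 0.38 × 47 + 0.04 × 13 = 0.66 + 1 + 17.86 + 0.52 = 20.04
Plan B = 0.2 × 70 + 0.36 × 29 + 0.26 × 3 + 0.18 × 8 = 14 + 10.44 + 0.78 + 1.44 = 26.66

Plan A (20.04 days)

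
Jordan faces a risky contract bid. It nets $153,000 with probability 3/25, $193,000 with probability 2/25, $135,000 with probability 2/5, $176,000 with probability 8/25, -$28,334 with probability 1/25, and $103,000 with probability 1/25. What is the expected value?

$147,106.64

EV = 3/25 × 153000 + 2/25 × 193000 + 2/5 × 135000 + 8/25 × 176000 + 1/25 × (-28334) + 1/25 × 103000 = 18360 + 15440 + 54000 + 56320 − 1133.36 + 4120 = 147106.64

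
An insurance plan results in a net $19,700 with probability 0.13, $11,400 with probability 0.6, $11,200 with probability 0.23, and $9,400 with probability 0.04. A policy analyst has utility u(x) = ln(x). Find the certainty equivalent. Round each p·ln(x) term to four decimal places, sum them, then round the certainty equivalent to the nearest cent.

$12,095.64

E[u] = 0.13·ln(19700) + 0.6·ln(11400) + 0.23·ln(11200) + 0.04·ln(9400) = 1.2855 + 5.6048 + 2.1444 + 0.3659 = 9.4006
CE = e^9.4006 ≈ 12095.64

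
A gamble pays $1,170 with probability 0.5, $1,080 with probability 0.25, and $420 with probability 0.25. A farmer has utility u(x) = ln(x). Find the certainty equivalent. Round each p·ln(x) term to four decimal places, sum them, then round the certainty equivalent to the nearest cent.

E[u] = 0.5·ln(1170) + 0.25·ln(1080) + 0.25·ln(420) = 3.5324 + 1.7462 + 1.5101 = 6.7887
CE = e^6.7887 ≈ 887.76

$887.76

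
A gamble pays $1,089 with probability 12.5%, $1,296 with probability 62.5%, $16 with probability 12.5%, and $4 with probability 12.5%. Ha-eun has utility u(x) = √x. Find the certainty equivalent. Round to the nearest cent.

E[u] = 0.125·√1089 + 0.625·√1296 + 0.125·√16 + 0.125·√4 = 0.125·33 + 0.625·36 + 0.125·4 + 0.125·2 = 27.375
CE = (27.375)² = 749.390625

$749.39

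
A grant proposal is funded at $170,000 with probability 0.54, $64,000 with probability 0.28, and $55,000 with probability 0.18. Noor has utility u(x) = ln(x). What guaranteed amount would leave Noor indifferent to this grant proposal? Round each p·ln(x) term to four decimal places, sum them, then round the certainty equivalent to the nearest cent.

E[u] = 0.54·ln(170000) + 0.28·ln(64000) + 0.18·ln(55000) = 6.5035 + 3.0987 + 1.9647 = 11.5669
CE = e^11.5669 ≈ 105545.77

$105,545.77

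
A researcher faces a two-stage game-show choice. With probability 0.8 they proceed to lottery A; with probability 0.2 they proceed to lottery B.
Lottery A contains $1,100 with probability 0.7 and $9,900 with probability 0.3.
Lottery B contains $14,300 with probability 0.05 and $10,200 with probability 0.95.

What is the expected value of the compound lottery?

EV(A) = 0.7 × 1100 + 0.3 × 9900 = 770 + 2970 = 3740
EV(B) = 0.05 × 14300 + 0.95 × 10200 = 715 + 9690 = 10405
Overall = 0.8 × 3740 + 0.2 × 10405 = 2992 + 2081 = 5073

$5,073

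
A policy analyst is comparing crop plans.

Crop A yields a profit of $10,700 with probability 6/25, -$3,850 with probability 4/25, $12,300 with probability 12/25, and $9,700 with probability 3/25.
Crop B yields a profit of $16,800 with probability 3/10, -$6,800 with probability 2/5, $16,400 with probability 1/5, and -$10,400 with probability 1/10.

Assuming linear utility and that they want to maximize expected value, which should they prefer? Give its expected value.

Crop A = 6/25 × 10700 + 4/25 × (-3850) + 12/25 × 12300 + 3/25 × 9700 = 2568 − 616 + 5904 + 1164 = 9020
Crop B = 3/10 × 16800 + 2/5 × (-6800) + 1/5 × 16400 + 1/10 × (-10400) = 5040 − 2720 + 3280 − 1040 = 4560

Crop A ($9,020)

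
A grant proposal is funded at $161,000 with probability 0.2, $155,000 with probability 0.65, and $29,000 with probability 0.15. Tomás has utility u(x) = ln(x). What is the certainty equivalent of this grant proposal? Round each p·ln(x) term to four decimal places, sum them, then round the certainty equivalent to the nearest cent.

$121,467.26

E[u] = 0.2·ln(161000) + 0.65·ln(155000) + 0.15·ln(29000) = 2.3978 + 7.7683 + 1.5413 = 11.7074
CE = e^11.7074 ≈ 121467.26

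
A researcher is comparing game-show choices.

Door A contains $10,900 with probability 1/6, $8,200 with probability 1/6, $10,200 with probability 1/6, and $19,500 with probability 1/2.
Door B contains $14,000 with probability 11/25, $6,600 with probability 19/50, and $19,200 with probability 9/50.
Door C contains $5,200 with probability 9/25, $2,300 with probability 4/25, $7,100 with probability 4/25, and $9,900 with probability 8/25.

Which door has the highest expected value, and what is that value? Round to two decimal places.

Door A = 1/6 × 10900 + 1/6 × 8200 + 1/6 × 10200 + 1/2 × 19500 = 1816.6667 + 1366.6667 + 1700 + 9750 = 14633.3333
Door B = 11/25 × 14000 + 19/50 × 6600 + 9/50 × 19200 = 6160 + 2508 + 3456 = 12124
Door C = 9/25 × 5200 + 4/25 × 2300 + 4/25 × 7100 + 8/25 × 9900 = 1872 + 368 + 1136 + 3168 = 6544

Door A ($14,633.33)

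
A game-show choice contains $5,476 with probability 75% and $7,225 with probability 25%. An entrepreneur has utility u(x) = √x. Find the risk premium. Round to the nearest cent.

$22.69

E[u] = 0.75·√5476 + 0.25·√7225 = 0.75·74 + 0.25·85 = 76.75
CE = (76.75)² = 5890.5625
Risk premium = EV − CE = 5913.25 − 5890.5625 = 22.6875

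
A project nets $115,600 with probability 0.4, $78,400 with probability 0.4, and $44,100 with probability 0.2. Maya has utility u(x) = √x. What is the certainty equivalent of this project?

E[u] = 0.4·√115600 + 0.4·√78400 + 0.2·√44100 = 0.4·340 + 0.4·280 + 0.2·210 = 290
CE = (290)² = 84100

$84,100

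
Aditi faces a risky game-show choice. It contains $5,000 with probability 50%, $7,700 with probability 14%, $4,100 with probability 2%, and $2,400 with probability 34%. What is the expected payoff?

EV = 0.5 × 5000 + 0.14 × 7700 + 0.02 × 4100 + 0.34 × 2400 = 2500 + 1078 + 82 + 816 = 4476

$4,476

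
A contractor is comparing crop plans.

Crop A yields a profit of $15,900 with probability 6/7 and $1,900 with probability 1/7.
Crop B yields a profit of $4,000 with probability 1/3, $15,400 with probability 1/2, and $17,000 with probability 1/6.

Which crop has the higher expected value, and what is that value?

Crop A ($13,900)

Crop A = 6/7 × 15900 + 1/7 × 1900 = 13628.5714 + 271.4286 = 13900
Crop B = 1/3 × 4000 + 1/2 × 15400 + 1/6 × 17000 = 1333.3333 + 7700 + 2833.3333 = 11866.6667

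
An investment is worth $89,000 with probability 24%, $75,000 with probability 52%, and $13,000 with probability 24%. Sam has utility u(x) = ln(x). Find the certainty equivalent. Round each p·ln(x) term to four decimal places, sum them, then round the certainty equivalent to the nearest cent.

E[u] = 0.24·ln(89000) + 0.52·ln(75000) + 0.24·ln(13000) = 2.7351 + 5.8371 + 2.2734 = 10.8456
CE = e^10.8456 ≈ 51307.90

$51,307.90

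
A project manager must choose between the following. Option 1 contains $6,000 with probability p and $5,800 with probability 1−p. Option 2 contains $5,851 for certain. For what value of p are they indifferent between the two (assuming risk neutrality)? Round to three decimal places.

p·6000 + (1−p)·5800 = 5851
200p + 5800 = 5851
p = (5851 − 5800) / 200

p = 0.255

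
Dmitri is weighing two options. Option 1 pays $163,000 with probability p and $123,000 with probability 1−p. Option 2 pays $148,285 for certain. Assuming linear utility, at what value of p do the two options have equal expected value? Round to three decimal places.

p = 0.632

p·163000 + (1−p)·123000 = 148285
40000p + 123000 = 148285
p = (148285 − 123000) / 40000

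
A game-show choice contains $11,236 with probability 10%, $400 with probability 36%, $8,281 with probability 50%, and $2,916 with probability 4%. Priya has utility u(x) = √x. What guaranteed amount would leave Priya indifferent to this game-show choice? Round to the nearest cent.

$4,285.01

E[u] = 0.1·√11236 + 0.36·√400 + 0.5·√8281 + 0.04·√2916 = 0.1·106 + 0.36·20 + 0.5·91 + 0.04·54 = 65.46
CE = (65.46)² = 4285.0116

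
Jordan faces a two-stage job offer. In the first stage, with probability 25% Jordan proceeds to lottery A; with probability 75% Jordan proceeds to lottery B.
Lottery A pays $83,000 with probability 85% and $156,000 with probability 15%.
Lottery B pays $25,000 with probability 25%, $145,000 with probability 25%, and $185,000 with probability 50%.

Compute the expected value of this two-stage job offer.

EV(A) = 0.85 × 83000 + 0.15 × 156000 = 70550 + 23400 = 93950
EV(B) = 0.25 × 25000 + 0.25 × 145000 + 0.5 × 185000 = 6250 + 36250 + 92500 = 135000
Overall = 0.25 × 93950 + 0.75 × 135000 = 23487.5 + 101250 = 124737.5

$124,737.50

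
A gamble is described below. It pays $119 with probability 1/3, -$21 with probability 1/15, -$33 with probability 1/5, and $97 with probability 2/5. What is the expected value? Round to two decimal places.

$70.47

EV = 1/3 × 119 + 1/15 × (-21) + 1/5 × (-33) + 2/5 × 97 = 39.6667 − 1.4 − 6.6 + 38.8 = 70.4667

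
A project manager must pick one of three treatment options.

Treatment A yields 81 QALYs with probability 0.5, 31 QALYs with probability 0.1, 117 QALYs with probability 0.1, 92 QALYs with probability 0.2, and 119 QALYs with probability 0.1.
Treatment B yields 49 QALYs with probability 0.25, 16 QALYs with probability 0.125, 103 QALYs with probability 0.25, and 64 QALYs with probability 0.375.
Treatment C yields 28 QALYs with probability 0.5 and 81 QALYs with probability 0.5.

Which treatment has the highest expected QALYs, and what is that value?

Treatment A (85.6 QALYs)

Treatment A = 0.5 × 81 + 0.1 × 31 + 0.1 × 117 + 0.2 × 92 + 0.1 × 119 = 40.5 + 3.1 + 11.7 + 18.4 + 11.9 = 85.6
Treatment B = 0.25 × 49 + 0.125 × 16 + 0.25 × 103 + 0.375 × 64 = 12.25 + 2 + 25.75 + 24 = 64
Treatment C = 0.5 × 28 + 0.5 × 81 = 14 + 40.5 = 54.5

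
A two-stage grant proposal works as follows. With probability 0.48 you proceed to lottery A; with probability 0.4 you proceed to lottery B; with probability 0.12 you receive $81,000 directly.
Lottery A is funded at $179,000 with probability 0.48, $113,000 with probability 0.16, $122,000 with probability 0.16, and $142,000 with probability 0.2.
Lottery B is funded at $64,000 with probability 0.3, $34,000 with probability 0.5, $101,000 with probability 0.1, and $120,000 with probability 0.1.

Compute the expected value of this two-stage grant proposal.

$105,961.60

EV(A) = 0.48 × 179000 + 0.16 × 113000 + 0.16 × 122000 + 0.2 × 142000 = 85920 + 18080 + 19520 + 28400 = 151920
EV(B) = 0.3 × 64000 + 0.5 × 34000 + 0.1 × 101000 + 0.1 × 120000 = 19200 + 17000 + 10100 + 12000 = 58300
Branch C: 81000 (certain)
Overall = 0.48 × 151920 + 0.4 × 58300 + 0.12 × 81000 = 72921.6 + 23320 + 9720 = 105961.6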